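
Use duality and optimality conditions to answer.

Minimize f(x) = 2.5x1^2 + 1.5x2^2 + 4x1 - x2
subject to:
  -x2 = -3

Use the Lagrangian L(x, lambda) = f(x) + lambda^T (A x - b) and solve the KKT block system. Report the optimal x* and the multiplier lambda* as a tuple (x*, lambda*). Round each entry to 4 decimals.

Form the Lagrangian:
  L(x, lambda) = (1/2) x^T Q x + c^T x + lambda^T (A x - b)
Stationarity (grad_x L = 0): Q x + c + A^T lambda = 0.
Primal feasibility: A x = b.

This gives the KKT block system:
  [ Q   A^T ] [ x     ]   [-c ]
  [ A    0  ] [ lambda ] = [ b ]

Solving the linear system:
  x*      = (-0.8, 3)
  lambda* = (8)
  f(x*)   = 8.9

x* = (-0.8, 3), lambda* = (8)


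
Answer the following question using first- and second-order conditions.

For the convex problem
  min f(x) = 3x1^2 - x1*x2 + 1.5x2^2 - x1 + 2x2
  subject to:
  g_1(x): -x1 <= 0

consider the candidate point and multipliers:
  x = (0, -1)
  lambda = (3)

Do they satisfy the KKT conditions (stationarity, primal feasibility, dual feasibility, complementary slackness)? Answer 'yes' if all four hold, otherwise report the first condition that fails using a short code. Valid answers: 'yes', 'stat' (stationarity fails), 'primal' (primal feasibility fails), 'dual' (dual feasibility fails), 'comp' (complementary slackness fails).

Gradient of f: grad f(x) = Q x + c = (0, -1)
Constraint values g_i(x) = a_i^T x - b_i:
  g_1((0, -1)) = 0
Stationarity residual: grad f(x) + sum_i lambda_i a_i = (-3, -1)
  -> stationarity FAILS
Primal feasibility (all g_i <= 0): OK
Dual feasibility (all lambda_i >= 0): OK
Complementary slackness (lambda_i * g_i(x) = 0 for all i): OK

Verdict: the first failing condition is stationarity -> stat.

stat


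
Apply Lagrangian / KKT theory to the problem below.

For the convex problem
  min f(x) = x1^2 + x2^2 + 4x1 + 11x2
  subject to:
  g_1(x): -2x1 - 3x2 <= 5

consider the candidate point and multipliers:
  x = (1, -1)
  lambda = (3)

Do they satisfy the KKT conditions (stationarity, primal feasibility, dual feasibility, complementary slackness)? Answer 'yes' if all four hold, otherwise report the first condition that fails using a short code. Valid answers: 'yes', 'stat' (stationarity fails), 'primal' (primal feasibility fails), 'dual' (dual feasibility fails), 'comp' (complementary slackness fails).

Gradient of f: grad f(x) = Q x + c = (6, 9)
Constraint values g_i(x) = a_i^T x - b_i:
  g_1((1, -1)) = -4
Stationarity residual: grad f(x) + sum_i lambda_i a_i = (0, 0)
  -> stationarity OK
Primal feasibility (all g_i <= 0): OK
Dual feasibility (all lambda_i >= 0): OK
Complementary slackness (lambda_i * g_i(x) = 0 for all i): FAILS

Verdict: the first failing condition is complementary_slackness -> comp.

comp


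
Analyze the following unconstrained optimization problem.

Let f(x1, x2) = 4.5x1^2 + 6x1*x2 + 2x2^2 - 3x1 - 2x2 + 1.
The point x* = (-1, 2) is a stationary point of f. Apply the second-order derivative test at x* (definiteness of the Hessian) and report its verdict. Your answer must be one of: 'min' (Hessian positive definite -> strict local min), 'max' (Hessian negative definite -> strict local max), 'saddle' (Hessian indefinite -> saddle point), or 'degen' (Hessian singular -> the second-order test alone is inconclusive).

Compute the Hessian H = grad^2 f:
  H = [[9, 6], [6, 4]]
Verify stationarity: grad f(x*) = H x* + g = (0, 0).
Eigenvalues of H: 0, 13.
H has a zero eigenvalue (singular; positive semidefinite but not definite), so H is neither positive definite, negative definite, nor indefinite. The second-order test alone is inconclusive -> degen.
(Indeed, f is constant along the null direction of H through x*, so x* is not a strict local extremum.)

degen


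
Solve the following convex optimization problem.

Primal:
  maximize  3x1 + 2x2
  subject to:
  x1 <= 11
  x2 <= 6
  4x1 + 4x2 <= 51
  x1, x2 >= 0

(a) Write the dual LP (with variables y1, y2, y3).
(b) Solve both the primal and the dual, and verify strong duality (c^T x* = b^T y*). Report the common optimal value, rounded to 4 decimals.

The standard primal-dual pair for 'max c^T x s.t. A x <= b, x >= 0' is:
  Dual:  min b^T y  s.t.  A^T y >= c,  y >= 0.

So the dual LP is:
  minimize  11y1 + 6y2 + 51y3
  subject to:
    y1 + 4y3 >= 3
    y2 + 4y3 >= 2
    y1, y2, y3 >= 0

Solving the primal: x* = (11, 1.75).
  primal value c^T x* = 36.5.
Solving the dual: y* = (1, 0, 0.5).
  dual value b^T y* = 36.5.
Strong duality: c^T x* = b^T y*. Confirmed.

36.5


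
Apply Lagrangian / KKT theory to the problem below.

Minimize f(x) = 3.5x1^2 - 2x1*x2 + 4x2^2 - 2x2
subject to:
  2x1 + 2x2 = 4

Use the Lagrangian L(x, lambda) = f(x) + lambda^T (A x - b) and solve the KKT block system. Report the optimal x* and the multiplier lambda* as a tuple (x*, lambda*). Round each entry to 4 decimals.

Form the Lagrangian:
  L(x, lambda) = (1/2) x^T Q x + c^T x + lambda^T (A x - b)
Stationarity (grad_x L = 0): Q x + c + A^T lambda = 0.
Primal feasibility: A x = b.

This gives the KKT block system:
  [ Q   A^T ] [ x     ]   [-c ]
  [ A    0  ] [ lambda ] = [ b ]

Solving the linear system:
  x*      = (0.9474, 1.0526)
  lambda* = (-2.2632)
  f(x*)   = 3.4737

x* = (0.9474, 1.0526), lambda* = (-2.2632)


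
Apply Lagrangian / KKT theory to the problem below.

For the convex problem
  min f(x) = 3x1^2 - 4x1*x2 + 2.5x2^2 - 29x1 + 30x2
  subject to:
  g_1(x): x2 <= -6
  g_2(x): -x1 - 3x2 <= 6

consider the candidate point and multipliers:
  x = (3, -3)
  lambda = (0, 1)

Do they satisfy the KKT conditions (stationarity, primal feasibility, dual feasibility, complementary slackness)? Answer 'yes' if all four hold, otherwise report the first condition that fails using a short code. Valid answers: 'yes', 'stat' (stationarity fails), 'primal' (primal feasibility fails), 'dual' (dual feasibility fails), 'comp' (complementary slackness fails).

Gradient of f: grad f(x) = Q x + c = (1, 3)
Constraint values g_i(x) = a_i^T x - b_i:
  g_1((3, -3)) = 3
  g_2((3, -3)) = 0
Stationarity residual: grad f(x) + sum_i lambda_i a_i = (0, 0)
  -> stationarity OK
Primal feasibility (all g_i <= 0): FAILS
Dual feasibility (all lambda_i >= 0): OK
Complementary slackness (lambda_i * g_i(x) = 0 for all i): OK

Verdict: the first failing condition is primal_feasibility -> primal.

primal


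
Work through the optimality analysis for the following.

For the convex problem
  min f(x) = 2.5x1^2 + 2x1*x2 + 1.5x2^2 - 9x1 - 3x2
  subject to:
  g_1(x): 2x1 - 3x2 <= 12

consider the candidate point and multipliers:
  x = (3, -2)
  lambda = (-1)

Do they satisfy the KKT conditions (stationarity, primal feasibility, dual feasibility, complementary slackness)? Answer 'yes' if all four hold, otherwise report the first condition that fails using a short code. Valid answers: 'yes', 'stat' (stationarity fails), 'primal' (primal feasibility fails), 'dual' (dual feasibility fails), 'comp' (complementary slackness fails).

Gradient of f: grad f(x) = Q x + c = (2, -3)
Constraint values g_i(x) = a_i^T x - b_i:
  g_1((3, -2)) = 0
Stationarity residual: grad f(x) + sum_i lambda_i a_i = (0, 0)
  -> stationarity OK
Primal feasibility (all g_i <= 0): OK
Dual feasibility (all lambda_i >= 0): FAILS
Complementary slackness (lambda_i * g_i(x) = 0 for all i): OK

Verdict: the first failing condition is dual_feasibility -> dual.

dual


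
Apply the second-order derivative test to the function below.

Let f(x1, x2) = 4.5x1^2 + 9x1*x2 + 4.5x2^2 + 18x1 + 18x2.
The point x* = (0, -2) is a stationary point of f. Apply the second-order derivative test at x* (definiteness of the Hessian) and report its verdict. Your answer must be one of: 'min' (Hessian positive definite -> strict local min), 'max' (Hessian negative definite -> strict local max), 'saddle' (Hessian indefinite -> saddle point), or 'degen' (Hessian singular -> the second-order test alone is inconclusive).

Compute the Hessian H = grad^2 f:
  H = [[9, 9], [9, 9]]
Verify stationarity: grad f(x*) = H x* + g = (0, 0).
Eigenvalues of H: 0, 18.
H has a zero eigenvalue (singular; positive semidefinite but not definite), so H is neither positive definite, negative definite, nor indefinite. The second-order test alone is inconclusive -> degen.
(Indeed, f is constant along the null direction of H through x*, so x* is not a strict local extremum.)

degen


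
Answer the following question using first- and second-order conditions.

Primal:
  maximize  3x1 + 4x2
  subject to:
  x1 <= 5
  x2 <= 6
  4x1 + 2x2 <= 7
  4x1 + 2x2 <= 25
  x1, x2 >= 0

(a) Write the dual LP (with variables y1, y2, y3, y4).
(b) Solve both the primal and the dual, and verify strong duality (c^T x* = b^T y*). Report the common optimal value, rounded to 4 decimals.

The standard primal-dual pair for 'max c^T x s.t. A x <= b, x >= 0' is:
  Dual:  min b^T y  s.t.  A^T y >= c,  y >= 0.

So the dual LP is:
  minimize  5y1 + 6y2 + 7y3 + 25y4
  subject to:
    y1 + 4y3 + 4y4 >= 3
    y2 + 2y3 + 2y4 >= 4
    y1, y2, y3, y4 >= 0

Solving the primal: x* = (0, 3.5).
  primal value c^T x* = 14.
Solving the dual: y* = (0, 0, 2, 0).
  dual value b^T y* = 14.
Strong duality: c^T x* = b^T y*. Confirmed.

14


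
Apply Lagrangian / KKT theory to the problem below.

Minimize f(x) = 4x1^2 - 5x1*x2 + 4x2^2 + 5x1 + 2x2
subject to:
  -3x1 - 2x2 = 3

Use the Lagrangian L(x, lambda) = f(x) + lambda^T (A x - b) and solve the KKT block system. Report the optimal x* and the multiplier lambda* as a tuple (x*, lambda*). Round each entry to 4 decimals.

Form the Lagrangian:
  L(x, lambda) = (1/2) x^T Q x + c^T x + lambda^T (A x - b)
Stationarity (grad_x L = 0): Q x + c + A^T lambda = 0.
Primal feasibility: A x = b.

This gives the KKT block system:
  [ Q   A^T ] [ x     ]   [-c ]
  [ A    0  ] [ lambda ] = [ b ]

Solving the linear system:
  x*      = (-0.6707, -0.4939)
  lambda* = (0.7012)
  f(x*)   = -3.2226

x* = (-0.6707, -0.4939), lambda* = (0.7012)


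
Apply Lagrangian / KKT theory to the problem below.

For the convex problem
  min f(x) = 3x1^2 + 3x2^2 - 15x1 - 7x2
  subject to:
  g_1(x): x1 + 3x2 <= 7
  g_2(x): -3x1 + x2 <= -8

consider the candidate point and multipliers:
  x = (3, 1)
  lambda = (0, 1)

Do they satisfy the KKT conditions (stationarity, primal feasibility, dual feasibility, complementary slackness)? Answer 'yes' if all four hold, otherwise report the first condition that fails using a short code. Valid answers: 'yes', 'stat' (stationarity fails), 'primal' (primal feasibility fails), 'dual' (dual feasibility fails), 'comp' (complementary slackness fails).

Gradient of f: grad f(x) = Q x + c = (3, -1)
Constraint values g_i(x) = a_i^T x - b_i:
  g_1((3, 1)) = -1
  g_2((3, 1)) = 0
Stationarity residual: grad f(x) + sum_i lambda_i a_i = (0, 0)
  -> stationarity OK
Primal feasibility (all g_i <= 0): OK
Dual feasibility (all lambda_i >= 0): OK
Complementary slackness (lambda_i * g_i(x) = 0 for all i): OK

Verdict: yes, KKT holds.

yes


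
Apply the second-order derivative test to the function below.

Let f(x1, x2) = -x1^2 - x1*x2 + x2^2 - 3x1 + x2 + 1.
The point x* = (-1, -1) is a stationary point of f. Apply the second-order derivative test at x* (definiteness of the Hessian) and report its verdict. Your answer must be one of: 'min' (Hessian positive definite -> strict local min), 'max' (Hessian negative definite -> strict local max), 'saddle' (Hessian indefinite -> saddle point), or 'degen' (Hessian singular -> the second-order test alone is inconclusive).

Compute the Hessian H = grad^2 f:
  H = [[-2, -1], [-1, 2]]
Verify stationarity: grad f(x*) = H x* + g = (0, 0).
Eigenvalues of H: -2.2361, 2.2361.
Eigenvalues have mixed signs, so H is indefinite -> x* is a saddle point.

saddle


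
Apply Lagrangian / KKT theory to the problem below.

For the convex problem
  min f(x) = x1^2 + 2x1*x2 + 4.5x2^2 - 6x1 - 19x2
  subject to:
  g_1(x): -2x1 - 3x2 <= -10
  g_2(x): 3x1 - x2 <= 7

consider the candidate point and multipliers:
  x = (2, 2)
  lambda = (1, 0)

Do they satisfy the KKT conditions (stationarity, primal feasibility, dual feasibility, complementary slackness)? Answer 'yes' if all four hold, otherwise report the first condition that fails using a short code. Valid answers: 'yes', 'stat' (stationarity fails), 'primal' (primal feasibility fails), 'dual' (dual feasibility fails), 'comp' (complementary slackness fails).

Gradient of f: grad f(x) = Q x + c = (2, 3)
Constraint values g_i(x) = a_i^T x - b_i:
  g_1((2, 2)) = 0
  g_2((2, 2)) = -3
Stationarity residual: grad f(x) + sum_i lambda_i a_i = (0, 0)
  -> stationarity OK
Primal feasibility (all g_i <= 0): OK
Dual feasibility (all lambda_i >= 0): OK
Complementary slackness (lambda_i * g_i(x) = 0 for all i): OK

Verdict: yes, KKT holds.

yes


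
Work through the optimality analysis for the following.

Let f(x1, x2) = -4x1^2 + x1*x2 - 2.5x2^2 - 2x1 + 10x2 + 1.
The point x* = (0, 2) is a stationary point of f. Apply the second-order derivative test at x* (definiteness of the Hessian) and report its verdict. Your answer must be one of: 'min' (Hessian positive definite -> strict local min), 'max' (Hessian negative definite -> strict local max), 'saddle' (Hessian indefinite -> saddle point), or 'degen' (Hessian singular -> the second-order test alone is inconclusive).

Compute the Hessian H = grad^2 f:
  H = [[-8, 1], [1, -5]]
Verify stationarity: grad f(x*) = H x* + g = (0, 0).
Eigenvalues of H: -8.3028, -4.6972.
Both eigenvalues < 0, so H is negative definite -> x* is a strict local max.

max


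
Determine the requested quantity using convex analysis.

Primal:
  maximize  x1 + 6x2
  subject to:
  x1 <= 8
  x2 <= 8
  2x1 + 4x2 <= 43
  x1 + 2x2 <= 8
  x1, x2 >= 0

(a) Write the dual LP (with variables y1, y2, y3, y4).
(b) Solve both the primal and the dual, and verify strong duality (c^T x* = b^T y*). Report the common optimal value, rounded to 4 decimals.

The standard primal-dual pair for 'max c^T x s.t. A x <= b, x >= 0' is:
  Dual:  min b^T y  s.t.  A^T y >= c,  y >= 0.

So the dual LP is:
  minimize  8y1 + 8y2 + 43y3 + 8y4
  subject to:
    y1 + 2y3 + y4 >= 1
    y2 + 4y3 + 2y4 >= 6
    y1, y2, y3, y4 >= 0

Solving the primal: x* = (0, 4).
  primal value c^T x* = 24.
Solving the dual: y* = (0, 0, 0, 3).
  dual value b^T y* = 24.
Strong duality: c^T x* = b^T y*. Confirmed.

24


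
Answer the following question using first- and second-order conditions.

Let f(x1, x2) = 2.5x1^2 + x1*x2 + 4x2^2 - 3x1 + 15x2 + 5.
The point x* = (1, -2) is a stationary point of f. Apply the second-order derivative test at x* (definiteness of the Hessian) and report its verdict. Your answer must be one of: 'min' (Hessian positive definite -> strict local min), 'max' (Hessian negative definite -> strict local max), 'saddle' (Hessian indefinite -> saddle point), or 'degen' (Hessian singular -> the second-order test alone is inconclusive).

Compute the Hessian H = grad^2 f:
  H = [[5, 1], [1, 8]]
Verify stationarity: grad f(x*) = H x* + g = (0, 0).
Eigenvalues of H: 4.6972, 8.3028.
Both eigenvalues > 0, so H is positive definite -> x* is a strict local min.

min


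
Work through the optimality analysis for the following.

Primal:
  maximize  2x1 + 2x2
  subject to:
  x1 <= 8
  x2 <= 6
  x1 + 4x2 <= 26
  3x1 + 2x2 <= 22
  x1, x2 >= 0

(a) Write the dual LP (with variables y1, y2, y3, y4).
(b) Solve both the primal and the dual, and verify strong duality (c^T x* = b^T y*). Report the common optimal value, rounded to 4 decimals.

The standard primal-dual pair for 'max c^T x s.t. A x <= b, x >= 0' is:
  Dual:  min b^T y  s.t.  A^T y >= c,  y >= 0.

So the dual LP is:
  minimize  8y1 + 6y2 + 26y3 + 22y4
  subject to:
    y1 + y3 + 3y4 >= 2
    y2 + 4y3 + 2y4 >= 2
    y1, y2, y3, y4 >= 0

Solving the primal: x* = (3.6, 5.6).
  primal value c^T x* = 18.4.
Solving the dual: y* = (0, 0, 0.2, 0.6).
  dual value b^T y* = 18.4.
Strong duality: c^T x* = b^T y*. Confirmed.

18.4


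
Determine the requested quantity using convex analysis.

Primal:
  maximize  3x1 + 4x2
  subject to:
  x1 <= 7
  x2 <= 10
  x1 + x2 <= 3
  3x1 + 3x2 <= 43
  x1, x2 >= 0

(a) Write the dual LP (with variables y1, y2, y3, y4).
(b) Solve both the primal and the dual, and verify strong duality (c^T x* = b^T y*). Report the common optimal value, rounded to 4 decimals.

The standard primal-dual pair for 'max c^T x s.t. A x <= b, x >= 0' is:
  Dual:  min b^T y  s.t.  A^T y >= c,  y >= 0.

So the dual LP is:
  minimize  7y1 + 10y2 + 3y3 + 43y4
  subject to:
    y1 + y3 + 3y4 >= 3
    y2 + y3 + 3y4 >= 4
    y1, y2, y3, y4 >= 0

Solving the primal: x* = (0, 3).
  primal value c^T x* = 12.
Solving the dual: y* = (0, 0, 4, 0).
  dual value b^T y* = 12.
Strong duality: c^T x* = b^T y*. Confirmed.

12


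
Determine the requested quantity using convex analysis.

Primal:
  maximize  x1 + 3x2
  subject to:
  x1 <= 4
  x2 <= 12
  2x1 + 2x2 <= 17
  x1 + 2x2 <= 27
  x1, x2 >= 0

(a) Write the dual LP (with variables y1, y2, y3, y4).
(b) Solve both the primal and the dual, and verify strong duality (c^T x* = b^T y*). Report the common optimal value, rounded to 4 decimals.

The standard primal-dual pair for 'max c^T x s.t. A x <= b, x >= 0' is:
  Dual:  min b^T y  s.t.  A^T y >= c,  y >= 0.

So the dual LP is:
  minimize  4y1 + 12y2 + 17y3 + 27y4
  subject to:
    y1 + 2y3 + y4 >= 1
    y2 + 2y3 + 2y4 >= 3
    y1, y2, y3, y4 >= 0

Solving the primal: x* = (0, 8.5).
  primal value c^T x* = 25.5.
Solving the dual: y* = (0, 0, 1.5, 0).
  dual value b^T y* = 25.5.
Strong duality: c^T x* = b^T y*. Confirmed.

25.5


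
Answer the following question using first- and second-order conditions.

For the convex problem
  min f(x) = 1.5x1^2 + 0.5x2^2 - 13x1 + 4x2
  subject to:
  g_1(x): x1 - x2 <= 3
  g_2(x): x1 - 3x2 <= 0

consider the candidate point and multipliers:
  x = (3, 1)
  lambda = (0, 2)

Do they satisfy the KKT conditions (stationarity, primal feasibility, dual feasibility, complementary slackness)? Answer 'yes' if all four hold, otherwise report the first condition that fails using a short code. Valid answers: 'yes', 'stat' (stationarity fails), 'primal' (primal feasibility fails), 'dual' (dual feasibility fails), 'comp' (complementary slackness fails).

Gradient of f: grad f(x) = Q x + c = (-4, 5)
Constraint values g_i(x) = a_i^T x - b_i:
  g_1((3, 1)) = -1
  g_2((3, 1)) = 0
Stationarity residual: grad f(x) + sum_i lambda_i a_i = (-2, -1)
  -> stationarity FAILS
Primal feasibility (all g_i <= 0): OK
Dual feasibility (all lambda_i >= 0): OK
Complementary slackness (lambda_i * g_i(x) = 0 for all i): OK

Verdict: the first failing condition is stationarity -> stat.

stat


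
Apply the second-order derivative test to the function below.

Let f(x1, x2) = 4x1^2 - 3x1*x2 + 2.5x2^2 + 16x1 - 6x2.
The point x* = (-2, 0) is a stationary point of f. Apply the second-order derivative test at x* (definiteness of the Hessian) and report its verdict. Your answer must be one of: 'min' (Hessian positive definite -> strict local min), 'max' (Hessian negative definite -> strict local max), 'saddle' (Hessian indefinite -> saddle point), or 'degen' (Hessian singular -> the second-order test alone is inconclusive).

Compute the Hessian H = grad^2 f:
  H = [[8, -3], [-3, 5]]
Verify stationarity: grad f(x*) = H x* + g = (0, 0).
Eigenvalues of H: 3.1459, 9.8541.
Both eigenvalues > 0, so H is positive definite -> x* is a strict local min.

min


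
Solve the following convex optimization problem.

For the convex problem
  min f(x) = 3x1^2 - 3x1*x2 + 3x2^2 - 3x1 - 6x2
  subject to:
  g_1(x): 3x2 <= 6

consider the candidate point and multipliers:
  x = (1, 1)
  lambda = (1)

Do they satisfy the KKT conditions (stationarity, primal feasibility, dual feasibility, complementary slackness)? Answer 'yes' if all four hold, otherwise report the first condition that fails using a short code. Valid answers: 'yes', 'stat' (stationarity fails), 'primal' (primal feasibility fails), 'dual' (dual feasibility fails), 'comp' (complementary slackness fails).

Gradient of f: grad f(x) = Q x + c = (0, -3)
Constraint values g_i(x) = a_i^T x - b_i:
  g_1((1, 1)) = -3
Stationarity residual: grad f(x) + sum_i lambda_i a_i = (0, 0)
  -> stationarity OK
Primal feasibility (all g_i <= 0): OK
Dual feasibility (all lambda_i >= 0): OK
Complementary slackness (lambda_i * g_i(x) = 0 for all i): FAILS

Verdict: the first failing condition is complementary_slackness -> comp.

comp


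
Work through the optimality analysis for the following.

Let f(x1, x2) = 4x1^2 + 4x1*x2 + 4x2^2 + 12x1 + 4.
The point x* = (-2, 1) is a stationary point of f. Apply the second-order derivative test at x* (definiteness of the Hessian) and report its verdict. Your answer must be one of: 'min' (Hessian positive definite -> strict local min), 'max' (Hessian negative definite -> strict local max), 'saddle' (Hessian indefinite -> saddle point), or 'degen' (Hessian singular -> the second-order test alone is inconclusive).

Compute the Hessian H = grad^2 f:
  H = [[8, 4], [4, 8]]
Verify stationarity: grad f(x*) = H x* + g = (0, 0).
Eigenvalues of H: 4, 12.
Both eigenvalues > 0, so H is positive definite -> x* is a strict local min.

min


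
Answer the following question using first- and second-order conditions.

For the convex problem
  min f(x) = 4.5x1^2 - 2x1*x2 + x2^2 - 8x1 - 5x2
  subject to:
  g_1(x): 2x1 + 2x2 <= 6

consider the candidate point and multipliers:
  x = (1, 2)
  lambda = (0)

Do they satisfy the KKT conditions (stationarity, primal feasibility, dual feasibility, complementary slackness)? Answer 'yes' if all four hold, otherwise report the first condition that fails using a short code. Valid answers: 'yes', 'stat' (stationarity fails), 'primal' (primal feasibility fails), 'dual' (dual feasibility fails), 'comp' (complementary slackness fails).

Gradient of f: grad f(x) = Q x + c = (-3, -3)
Constraint values g_i(x) = a_i^T x - b_i:
  g_1((1, 2)) = 0
Stationarity residual: grad f(x) + sum_i lambda_i a_i = (-3, -3)
  -> stationarity FAILS
Primal feasibility (all g_i <= 0): OK
Dual feasibility (all lambda_i >= 0): OK
Complementary slackness (lambda_i * g_i(x) = 0 for all i): OK

Verdict: the first failing condition is stationarity -> stat.

stat


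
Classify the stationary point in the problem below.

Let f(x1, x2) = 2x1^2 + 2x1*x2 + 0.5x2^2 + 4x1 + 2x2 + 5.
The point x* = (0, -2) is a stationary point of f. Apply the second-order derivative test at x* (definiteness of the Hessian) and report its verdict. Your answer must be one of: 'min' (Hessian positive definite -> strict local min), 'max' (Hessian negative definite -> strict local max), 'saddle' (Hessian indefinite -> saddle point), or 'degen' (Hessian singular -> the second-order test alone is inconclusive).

Compute the Hessian H = grad^2 f:
  H = [[4, 2], [2, 1]]
Verify stationarity: grad f(x*) = H x* + g = (0, 0).
Eigenvalues of H: 0, 5.
H has a zero eigenvalue (singular; positive semidefinite but not definite), so H is neither positive definite, negative definite, nor indefinite. The second-order test alone is inconclusive -> degen.
(Indeed, f is constant along the null direction of H through x*, so x* is not a strict local extremum.)

degen


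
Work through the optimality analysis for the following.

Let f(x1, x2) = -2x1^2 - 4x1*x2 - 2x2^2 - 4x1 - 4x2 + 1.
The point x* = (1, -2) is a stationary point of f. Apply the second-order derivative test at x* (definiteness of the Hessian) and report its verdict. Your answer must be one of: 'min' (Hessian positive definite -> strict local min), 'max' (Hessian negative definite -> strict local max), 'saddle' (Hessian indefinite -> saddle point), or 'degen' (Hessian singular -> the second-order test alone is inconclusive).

Compute the Hessian H = grad^2 f:
  H = [[-4, -4], [-4, -4]]
Verify stationarity: grad f(x*) = H x* + g = (0, 0).
Eigenvalues of H: -8, 0.
H has a zero eigenvalue (singular; negative semidefinite but not definite), so H is neither positive definite, negative definite, nor indefinite. The second-order test alone is inconclusive -> degen.
(Indeed, f is constant along the null direction of H through x*, so x* is not a strict local extremum.)

degen


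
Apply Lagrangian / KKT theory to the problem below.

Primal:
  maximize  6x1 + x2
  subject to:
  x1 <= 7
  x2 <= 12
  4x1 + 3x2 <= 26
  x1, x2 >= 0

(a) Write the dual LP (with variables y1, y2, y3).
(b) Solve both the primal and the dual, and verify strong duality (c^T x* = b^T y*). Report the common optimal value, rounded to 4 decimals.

The standard primal-dual pair for 'max c^T x s.t. A x <= b, x >= 0' is:
  Dual:  min b^T y  s.t.  A^T y >= c,  y >= 0.

So the dual LP is:
  minimize  7y1 + 12y2 + 26y3
  subject to:
    y1 + 4y3 >= 6
    y2 + 3y3 >= 1
    y1, y2, y3 >= 0

Solving the primal: x* = (6.5, 0).
  primal value c^T x* = 39.
Solving the dual: y* = (0, 0, 1.5).
  dual value b^T y* = 39.
Strong duality: c^T x* = b^T y*. Confirmed.

39


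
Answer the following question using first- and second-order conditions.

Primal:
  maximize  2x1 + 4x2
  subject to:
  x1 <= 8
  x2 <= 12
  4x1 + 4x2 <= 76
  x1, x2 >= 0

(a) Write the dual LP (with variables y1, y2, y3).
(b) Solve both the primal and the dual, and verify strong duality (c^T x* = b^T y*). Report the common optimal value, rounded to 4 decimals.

The standard primal-dual pair for 'max c^T x s.t. A x <= b, x >= 0' is:
  Dual:  min b^T y  s.t.  A^T y >= c,  y >= 0.

So the dual LP is:
  minimize  8y1 + 12y2 + 76y3
  subject to:
    y1 + 4y3 >= 2
    y2 + 4y3 >= 4
    y1, y2, y3 >= 0

Solving the primal: x* = (7, 12).
  primal value c^T x* = 62.
Solving the dual: y* = (0, 2, 0.5).
  dual value b^T y* = 62.
Strong duality: c^T x* = b^T y*. Confirmed.

62


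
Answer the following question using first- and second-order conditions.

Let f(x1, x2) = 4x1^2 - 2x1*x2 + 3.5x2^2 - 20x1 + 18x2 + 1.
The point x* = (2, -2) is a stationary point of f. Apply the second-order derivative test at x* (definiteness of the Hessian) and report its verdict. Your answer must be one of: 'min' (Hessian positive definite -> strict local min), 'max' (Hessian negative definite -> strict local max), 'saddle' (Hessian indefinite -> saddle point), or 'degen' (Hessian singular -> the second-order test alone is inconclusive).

Compute the Hessian H = grad^2 f:
  H = [[8, -2], [-2, 7]]
Verify stationarity: grad f(x*) = H x* + g = (0, 0).
Eigenvalues of H: 5.4384, 9.5616.
Both eigenvalues > 0, so H is positive definite -> x* is a strict local min.

min


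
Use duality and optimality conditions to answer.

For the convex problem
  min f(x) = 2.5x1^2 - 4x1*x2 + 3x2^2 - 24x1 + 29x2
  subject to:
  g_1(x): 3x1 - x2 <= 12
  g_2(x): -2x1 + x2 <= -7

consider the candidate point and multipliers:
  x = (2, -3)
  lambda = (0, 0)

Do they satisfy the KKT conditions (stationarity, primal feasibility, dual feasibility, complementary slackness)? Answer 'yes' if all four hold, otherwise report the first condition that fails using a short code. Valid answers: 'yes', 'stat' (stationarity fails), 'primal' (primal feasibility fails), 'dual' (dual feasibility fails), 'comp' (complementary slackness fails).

Gradient of f: grad f(x) = Q x + c = (-2, 3)
Constraint values g_i(x) = a_i^T x - b_i:
  g_1((2, -3)) = -3
  g_2((2, -3)) = 0
Stationarity residual: grad f(x) + sum_i lambda_i a_i = (-2, 3)
  -> stationarity FAILS
Primal feasibility (all g_i <= 0): OK
Dual feasibility (all lambda_i >= 0): OK
Complementary slackness (lambda_i * g_i(x) = 0 for all i): OK

Verdict: the first failing condition is stationarity -> stat.

stat


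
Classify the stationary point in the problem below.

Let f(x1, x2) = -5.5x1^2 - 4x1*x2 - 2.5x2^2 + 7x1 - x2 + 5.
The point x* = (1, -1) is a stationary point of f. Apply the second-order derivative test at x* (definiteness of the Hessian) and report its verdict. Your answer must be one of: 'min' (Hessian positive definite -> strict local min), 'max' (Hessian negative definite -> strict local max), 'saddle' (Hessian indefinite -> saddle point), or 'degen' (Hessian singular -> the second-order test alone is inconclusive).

Compute the Hessian H = grad^2 f:
  H = [[-11, -4], [-4, -5]]
Verify stationarity: grad f(x*) = H x* + g = (0, 0).
Eigenvalues of H: -13, -3.
Both eigenvalues < 0, so H is negative definite -> x* is a strict local max.

max


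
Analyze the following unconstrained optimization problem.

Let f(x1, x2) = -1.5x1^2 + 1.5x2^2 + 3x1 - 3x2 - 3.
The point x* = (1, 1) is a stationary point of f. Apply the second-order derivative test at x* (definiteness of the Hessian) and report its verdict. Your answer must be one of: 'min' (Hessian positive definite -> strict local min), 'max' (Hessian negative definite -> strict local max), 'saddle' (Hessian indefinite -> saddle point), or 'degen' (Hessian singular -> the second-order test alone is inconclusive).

Compute the Hessian H = grad^2 f:
  H = [[-3, 0], [0, 3]]
Verify stationarity: grad f(x*) = H x* + g = (0, 0).
Eigenvalues of H: -3, 3.
Eigenvalues have mixed signs, so H is indefinite -> x* is a saddle point.

saddle


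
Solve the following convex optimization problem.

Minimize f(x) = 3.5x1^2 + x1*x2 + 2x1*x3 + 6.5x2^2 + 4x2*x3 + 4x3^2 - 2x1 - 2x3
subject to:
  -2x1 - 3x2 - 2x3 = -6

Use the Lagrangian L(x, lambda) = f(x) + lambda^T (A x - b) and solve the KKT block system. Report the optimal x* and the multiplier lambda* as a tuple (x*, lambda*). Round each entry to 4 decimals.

Form the Lagrangian:
  L(x, lambda) = (1/2) x^T Q x + c^T x + lambda^T (A x - b)
Stationarity (grad_x L = 0): Q x + c + A^T lambda = 0.
Primal feasibility: A x = b.

This gives the KKT block system:
  [ Q   A^T ] [ x     ]   [-c ]
  [ A    0  ] [ lambda ] = [ b ]

Solving the linear system:
  x*      = (1.2486, 0.711, 0.685)
  lambda* = (4.4104)
  f(x*)   = 11.2977

x* = (1.2486, 0.711, 0.685), lambda* = (4.4104)


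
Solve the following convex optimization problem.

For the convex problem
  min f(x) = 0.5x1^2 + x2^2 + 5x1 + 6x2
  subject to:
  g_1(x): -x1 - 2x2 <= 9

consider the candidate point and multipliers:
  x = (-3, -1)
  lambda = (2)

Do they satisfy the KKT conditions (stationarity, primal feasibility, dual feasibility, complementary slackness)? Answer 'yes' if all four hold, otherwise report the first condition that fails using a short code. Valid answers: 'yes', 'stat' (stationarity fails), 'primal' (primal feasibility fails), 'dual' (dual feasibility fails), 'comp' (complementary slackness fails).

Gradient of f: grad f(x) = Q x + c = (2, 4)
Constraint values g_i(x) = a_i^T x - b_i:
  g_1((-3, -1)) = -4
Stationarity residual: grad f(x) + sum_i lambda_i a_i = (0, 0)
  -> stationarity OK
Primal feasibility (all g_i <= 0): OK
Dual feasibility (all lambda_i >= 0): OK
Complementary slackness (lambda_i * g_i(x) = 0 for all i): FAILS

Verdict: the first failing condition is complementary_slackness -> comp.

comp


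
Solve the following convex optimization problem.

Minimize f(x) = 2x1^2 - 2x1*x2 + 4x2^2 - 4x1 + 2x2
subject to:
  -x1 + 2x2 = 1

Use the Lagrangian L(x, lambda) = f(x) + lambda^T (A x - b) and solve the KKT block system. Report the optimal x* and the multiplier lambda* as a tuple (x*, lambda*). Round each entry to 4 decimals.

Form the Lagrangian:
  L(x, lambda) = (1/2) x^T Q x + c^T x + lambda^T (A x - b)
Stationarity (grad_x L = 0): Q x + c + A^T lambda = 0.
Primal feasibility: A x = b.

This gives the KKT block system:
  [ Q   A^T ] [ x     ]   [-c ]
  [ A    0  ] [ lambda ] = [ b ]

Solving the linear system:
  x*      = (0.5, 0.75)
  lambda* = (-3.5)
  f(x*)   = 1.5

x* = (0.5, 0.75), lambda* = (-3.5)


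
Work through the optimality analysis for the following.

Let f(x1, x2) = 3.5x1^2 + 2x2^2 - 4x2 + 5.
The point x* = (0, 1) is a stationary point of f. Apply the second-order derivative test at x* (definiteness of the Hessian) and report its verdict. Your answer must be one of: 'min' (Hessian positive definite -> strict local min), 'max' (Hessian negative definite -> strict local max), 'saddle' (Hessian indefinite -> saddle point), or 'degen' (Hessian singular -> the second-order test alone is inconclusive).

Compute the Hessian H = grad^2 f:
  H = [[7, 0], [0, 4]]
Verify stationarity: grad f(x*) = H x* + g = (0, 0).
Eigenvalues of H: 4, 7.
Both eigenvalues > 0, so H is positive definite -> x* is a strict local min.

min


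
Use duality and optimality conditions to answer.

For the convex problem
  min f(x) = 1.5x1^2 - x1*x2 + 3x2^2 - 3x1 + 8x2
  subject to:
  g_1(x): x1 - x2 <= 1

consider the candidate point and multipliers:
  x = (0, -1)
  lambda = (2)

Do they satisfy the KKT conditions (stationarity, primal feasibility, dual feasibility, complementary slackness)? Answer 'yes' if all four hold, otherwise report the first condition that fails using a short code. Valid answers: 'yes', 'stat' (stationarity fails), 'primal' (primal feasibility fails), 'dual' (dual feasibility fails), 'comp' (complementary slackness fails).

Gradient of f: grad f(x) = Q x + c = (-2, 2)
Constraint values g_i(x) = a_i^T x - b_i:
  g_1((0, -1)) = 0
Stationarity residual: grad f(x) + sum_i lambda_i a_i = (0, 0)
  -> stationarity OK
Primal feasibility (all g_i <= 0): OK
Dual feasibility (all lambda_i >= 0): OK
Complementary slackness (lambda_i * g_i(x) = 0 for all i): OK

Verdict: yes, KKT holds.

yes


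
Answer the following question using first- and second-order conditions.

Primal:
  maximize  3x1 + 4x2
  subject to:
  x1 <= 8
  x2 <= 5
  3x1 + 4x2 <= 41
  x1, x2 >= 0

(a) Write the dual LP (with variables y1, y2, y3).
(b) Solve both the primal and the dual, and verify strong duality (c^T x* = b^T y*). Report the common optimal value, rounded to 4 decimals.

The standard primal-dual pair for 'max c^T x s.t. A x <= b, x >= 0' is:
  Dual:  min b^T y  s.t.  A^T y >= c,  y >= 0.

So the dual LP is:
  minimize  8y1 + 5y2 + 41y3
  subject to:
    y1 + 3y3 >= 3
    y2 + 4y3 >= 4
    y1, y2, y3 >= 0

Solving the primal: x* = (7, 5).
  primal value c^T x* = 41.
Solving the dual: y* = (0, 0, 1).
  dual value b^T y* = 41.
Strong duality: c^T x* = b^T y*. Confirmed.

41


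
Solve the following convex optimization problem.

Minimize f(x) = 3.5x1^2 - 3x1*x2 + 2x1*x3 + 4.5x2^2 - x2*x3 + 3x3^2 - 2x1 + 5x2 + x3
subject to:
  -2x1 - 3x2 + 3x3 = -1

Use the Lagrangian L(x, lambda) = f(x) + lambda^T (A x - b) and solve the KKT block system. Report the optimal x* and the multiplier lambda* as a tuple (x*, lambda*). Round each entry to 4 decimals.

Form the Lagrangian:
  L(x, lambda) = (1/2) x^T Q x + c^T x + lambda^T (A x - b)
Stationarity (grad_x L = 0): Q x + c + A^T lambda = 0.
Primal feasibility: A x = b.

This gives the KKT block system:
  [ Q   A^T ] [ x     ]   [-c ]
  [ A    0  ] [ lambda ] = [ b ]

Solving the linear system:
  x*      = (0.3451, -0.3953, -0.4986)
  lambda* = (0.302)
  f(x*)   = -1.4315

x* = (0.3451, -0.3953, -0.4986), lambda* = (0.302)


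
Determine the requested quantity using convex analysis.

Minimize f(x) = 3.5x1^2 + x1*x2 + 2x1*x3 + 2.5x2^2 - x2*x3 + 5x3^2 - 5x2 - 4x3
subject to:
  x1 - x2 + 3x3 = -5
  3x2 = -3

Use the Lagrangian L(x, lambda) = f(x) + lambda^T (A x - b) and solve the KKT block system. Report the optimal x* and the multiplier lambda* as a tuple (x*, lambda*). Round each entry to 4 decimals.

Form the Lagrangian:
  L(x, lambda) = (1/2) x^T Q x + c^T x + lambda^T (A x - b)
Stationarity (grad_x L = 0): Q x + c + A^T lambda = 0.
Primal feasibility: A x = b.

This gives the KKT block system:
  [ Q   A^T ] [ x     ]   [-c ]
  [ A    0  ] [ lambda ] = [ b ]

Solving the linear system:
  x*      = (-0.3934, -1, -1.8689)
  lambda* = (7.4918, 5.3388)
  f(x*)   = 32.9754

x* = (-0.3934, -1, -1.8689), lambda* = (7.4918, 5.3388)


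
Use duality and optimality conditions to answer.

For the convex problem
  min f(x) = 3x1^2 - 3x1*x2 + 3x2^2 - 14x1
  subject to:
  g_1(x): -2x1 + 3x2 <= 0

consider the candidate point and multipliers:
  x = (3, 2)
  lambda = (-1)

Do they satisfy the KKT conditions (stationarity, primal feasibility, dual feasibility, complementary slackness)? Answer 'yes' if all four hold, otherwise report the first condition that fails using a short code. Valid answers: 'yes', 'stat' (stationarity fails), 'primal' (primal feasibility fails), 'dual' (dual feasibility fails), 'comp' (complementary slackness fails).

Gradient of f: grad f(x) = Q x + c = (-2, 3)
Constraint values g_i(x) = a_i^T x - b_i:
  g_1((3, 2)) = 0
Stationarity residual: grad f(x) + sum_i lambda_i a_i = (0, 0)
  -> stationarity OK
Primal feasibility (all g_i <= 0): OK
Dual feasibility (all lambda_i >= 0): FAILS
Complementary slackness (lambda_i * g_i(x) = 0 for all i): OK

Verdict: the first failing condition is dual_feasibility -> dual.

dual


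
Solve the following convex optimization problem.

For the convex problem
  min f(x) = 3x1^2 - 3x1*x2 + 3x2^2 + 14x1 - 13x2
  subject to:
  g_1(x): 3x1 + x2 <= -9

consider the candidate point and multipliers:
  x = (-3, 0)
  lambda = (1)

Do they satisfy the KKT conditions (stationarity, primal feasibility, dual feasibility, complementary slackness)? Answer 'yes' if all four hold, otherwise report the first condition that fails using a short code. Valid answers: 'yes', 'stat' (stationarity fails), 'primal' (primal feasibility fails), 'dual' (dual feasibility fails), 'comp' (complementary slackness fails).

Gradient of f: grad f(x) = Q x + c = (-4, -4)
Constraint values g_i(x) = a_i^T x - b_i:
  g_1((-3, 0)) = 0
Stationarity residual: grad f(x) + sum_i lambda_i a_i = (-1, -3)
  -> stationarity FAILS
Primal feasibility (all g_i <= 0): OK
Dual feasibility (all lambda_i >= 0): OK
Complementary slackness (lambda_i * g_i(x) = 0 for all i): OK

Verdict: the first failing condition is stationarity -> stat.

stat


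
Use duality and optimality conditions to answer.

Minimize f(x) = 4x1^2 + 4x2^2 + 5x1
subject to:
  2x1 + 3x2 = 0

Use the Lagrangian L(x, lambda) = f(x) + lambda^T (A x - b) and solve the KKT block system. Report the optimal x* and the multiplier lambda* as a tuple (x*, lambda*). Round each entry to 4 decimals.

Form the Lagrangian:
  L(x, lambda) = (1/2) x^T Q x + c^T x + lambda^T (A x - b)
Stationarity (grad_x L = 0): Q x + c + A^T lambda = 0.
Primal feasibility: A x = b.

This gives the KKT block system:
  [ Q   A^T ] [ x     ]   [-c ]
  [ A    0  ] [ lambda ] = [ b ]

Solving the linear system:
  x*      = (-0.4327, 0.2885)
  lambda* = (-0.7692)
  f(x*)   = -1.0817

x* = (-0.4327, 0.2885), lambda* = (-0.7692)


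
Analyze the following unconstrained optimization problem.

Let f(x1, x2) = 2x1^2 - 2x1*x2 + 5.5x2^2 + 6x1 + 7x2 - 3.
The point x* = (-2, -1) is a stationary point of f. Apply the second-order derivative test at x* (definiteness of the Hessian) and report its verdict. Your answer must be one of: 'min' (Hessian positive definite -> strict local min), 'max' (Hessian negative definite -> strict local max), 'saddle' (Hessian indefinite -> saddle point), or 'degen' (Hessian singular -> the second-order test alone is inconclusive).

Compute the Hessian H = grad^2 f:
  H = [[4, -2], [-2, 11]]
Verify stationarity: grad f(x*) = H x* + g = (0, 0).
Eigenvalues of H: 3.4689, 11.5311.
Both eigenvalues > 0, so H is positive definite -> x* is a strict local min.

min


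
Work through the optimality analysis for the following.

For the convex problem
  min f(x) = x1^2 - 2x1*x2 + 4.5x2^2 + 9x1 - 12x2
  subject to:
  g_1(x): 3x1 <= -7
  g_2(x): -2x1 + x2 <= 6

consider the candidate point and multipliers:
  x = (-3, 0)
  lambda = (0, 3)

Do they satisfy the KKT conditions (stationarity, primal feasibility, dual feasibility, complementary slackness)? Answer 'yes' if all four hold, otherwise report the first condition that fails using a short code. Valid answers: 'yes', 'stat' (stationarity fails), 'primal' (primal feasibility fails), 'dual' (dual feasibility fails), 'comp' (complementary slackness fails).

Gradient of f: grad f(x) = Q x + c = (3, -6)
Constraint values g_i(x) = a_i^T x - b_i:
  g_1((-3, 0)) = -2
  g_2((-3, 0)) = 0
Stationarity residual: grad f(x) + sum_i lambda_i a_i = (-3, -3)
  -> stationarity FAILS
Primal feasibility (all g_i <= 0): OK
Dual feasibility (all lambda_i >= 0): OK
Complementary slackness (lambda_i * g_i(x) = 0 for all i): OK

Verdict: the first failing condition is stationarity -> stat.

stat


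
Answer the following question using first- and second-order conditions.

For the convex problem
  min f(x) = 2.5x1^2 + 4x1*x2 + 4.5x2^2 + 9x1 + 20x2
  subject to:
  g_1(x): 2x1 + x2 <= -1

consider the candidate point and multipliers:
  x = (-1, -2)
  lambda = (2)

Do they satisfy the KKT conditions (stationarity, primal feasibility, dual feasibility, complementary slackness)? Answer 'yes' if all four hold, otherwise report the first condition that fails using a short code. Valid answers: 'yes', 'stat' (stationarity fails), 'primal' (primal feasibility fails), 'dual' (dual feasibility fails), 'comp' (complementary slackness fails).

Gradient of f: grad f(x) = Q x + c = (-4, -2)
Constraint values g_i(x) = a_i^T x - b_i:
  g_1((-1, -2)) = -3
Stationarity residual: grad f(x) + sum_i lambda_i a_i = (0, 0)
  -> stationarity OK
Primal feasibility (all g_i <= 0): OK
Dual feasibility (all lambda_i >= 0): OK
Complementary slackness (lambda_i * g_i(x) = 0 for all i): FAILS

Verdict: the first failing condition is complementary_slackness -> comp.

comp
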